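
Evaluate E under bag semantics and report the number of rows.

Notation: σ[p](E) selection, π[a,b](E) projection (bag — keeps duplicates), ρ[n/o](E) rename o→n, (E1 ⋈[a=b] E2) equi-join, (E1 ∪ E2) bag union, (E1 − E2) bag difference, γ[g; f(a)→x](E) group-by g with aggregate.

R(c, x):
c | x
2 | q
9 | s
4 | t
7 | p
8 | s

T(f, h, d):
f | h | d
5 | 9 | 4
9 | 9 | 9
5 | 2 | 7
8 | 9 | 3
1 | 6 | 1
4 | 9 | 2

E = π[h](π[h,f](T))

Subexpression sizes:
  T → 6
  π[h,f](T) → 6
  π[h](π[h,f](T)) → 6

|E| = 6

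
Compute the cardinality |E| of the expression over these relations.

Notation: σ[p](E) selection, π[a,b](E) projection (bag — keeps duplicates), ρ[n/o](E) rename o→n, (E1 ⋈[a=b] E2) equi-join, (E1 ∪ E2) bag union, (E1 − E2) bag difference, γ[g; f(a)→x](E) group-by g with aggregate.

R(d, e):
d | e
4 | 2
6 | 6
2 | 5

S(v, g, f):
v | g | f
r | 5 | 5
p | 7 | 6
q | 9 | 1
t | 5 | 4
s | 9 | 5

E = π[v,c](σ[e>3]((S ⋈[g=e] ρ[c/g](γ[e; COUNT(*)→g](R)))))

Subexpression sizes:
  S → 5
  R → 3
  γ[e; COUNT(*)→g](R) → 3
  ρ[c/g](γ[e; COUNT(*)→g](R)) → 3
  (S ⋈[g=e] ρ[c/g](γ[e; COUNT(*)→g](R))) → 2
  σ[e>3]((S ⋈[g=e] ρ[c/g](γ[e; COUNT(*)→g](R)))) → 2
  π[v,c](σ[e>3]((S ⋈[g=e] ρ[c/g](γ[e; COUNT(*)→g](R))))) → 2

|E| = 2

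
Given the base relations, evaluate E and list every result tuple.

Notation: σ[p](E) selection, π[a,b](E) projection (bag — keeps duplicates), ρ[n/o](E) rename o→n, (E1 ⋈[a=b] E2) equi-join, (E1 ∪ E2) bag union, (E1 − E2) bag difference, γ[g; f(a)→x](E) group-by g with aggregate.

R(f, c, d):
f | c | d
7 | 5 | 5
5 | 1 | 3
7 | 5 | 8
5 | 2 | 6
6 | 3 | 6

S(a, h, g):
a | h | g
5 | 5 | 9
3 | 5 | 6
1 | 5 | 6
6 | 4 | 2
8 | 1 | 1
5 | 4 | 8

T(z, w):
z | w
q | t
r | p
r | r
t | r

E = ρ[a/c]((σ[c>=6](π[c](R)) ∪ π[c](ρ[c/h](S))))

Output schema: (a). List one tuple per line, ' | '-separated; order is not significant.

Per-node cardinality:
  R → 5
  π[c](R) → 5
  σ[c>=6](π[c](R)) → 0
  S → 6
  ρ[c/h](S) → 6
  π[c](ρ[c/h](S)) → 6
  (σ[c>=6](π[c](R)) ∪ π[c](ρ[c/h](S))) → 6
  ρ[a/c]((σ[c>=6](π[c](R)) ∪ π[c](ρ[c/h](S)))) → 6

== RESULT ==
a
1
4
4
5
5
5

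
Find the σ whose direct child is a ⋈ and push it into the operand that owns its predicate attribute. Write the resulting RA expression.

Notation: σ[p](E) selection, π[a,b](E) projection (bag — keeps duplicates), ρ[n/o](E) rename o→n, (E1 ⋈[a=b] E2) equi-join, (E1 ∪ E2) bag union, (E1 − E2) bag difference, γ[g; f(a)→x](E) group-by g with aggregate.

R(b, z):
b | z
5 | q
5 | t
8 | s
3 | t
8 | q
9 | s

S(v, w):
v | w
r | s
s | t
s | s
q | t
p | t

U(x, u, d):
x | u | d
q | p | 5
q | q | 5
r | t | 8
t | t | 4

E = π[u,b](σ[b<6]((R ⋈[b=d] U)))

σ filters on b, owned by the left side.
E' = π[u,b]((σ[b<6](R) ⋈[b=d] U))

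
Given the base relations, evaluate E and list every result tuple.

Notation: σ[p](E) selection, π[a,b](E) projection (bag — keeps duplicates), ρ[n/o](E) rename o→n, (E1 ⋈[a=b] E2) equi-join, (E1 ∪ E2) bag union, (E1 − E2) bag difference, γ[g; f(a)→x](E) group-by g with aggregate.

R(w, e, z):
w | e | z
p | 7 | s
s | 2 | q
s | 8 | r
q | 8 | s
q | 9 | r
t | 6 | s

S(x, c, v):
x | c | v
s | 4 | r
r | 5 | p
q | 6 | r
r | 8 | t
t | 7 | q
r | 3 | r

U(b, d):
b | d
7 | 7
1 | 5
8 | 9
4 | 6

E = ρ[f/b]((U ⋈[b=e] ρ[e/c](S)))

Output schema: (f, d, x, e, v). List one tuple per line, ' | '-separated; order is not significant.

Row counts bottom-up:
  U → 4
  S → 6
  ρ[e/c](S) → 6
  (U ⋈[b=e] ρ[e/c](S)) → 3
  ρ[f/b]((U ⋈[b=e] ρ[e/c](S))) → 3

== RESULT ==
f | d | x | e | v
4 | 6 | s | 4 | r
7 | 7 | t | 7 | q
8 | 9 | r | 8 | t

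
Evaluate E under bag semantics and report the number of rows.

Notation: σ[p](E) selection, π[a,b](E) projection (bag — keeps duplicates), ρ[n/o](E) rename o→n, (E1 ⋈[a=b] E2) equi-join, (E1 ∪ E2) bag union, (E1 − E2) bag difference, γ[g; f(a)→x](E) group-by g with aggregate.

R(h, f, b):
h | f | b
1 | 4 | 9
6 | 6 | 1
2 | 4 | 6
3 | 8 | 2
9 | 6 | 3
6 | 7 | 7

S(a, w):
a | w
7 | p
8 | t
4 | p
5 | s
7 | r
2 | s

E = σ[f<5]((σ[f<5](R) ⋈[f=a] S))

Stepwise |·|:
  R → 6
  σ[f<5](R) → 2
  S → 6
  (σ[f<5](R) ⋈[f=a] S) → 2
  σ[f<5]((σ[f<5](R) ⋈[f=a] S)) → 2

|E| = 2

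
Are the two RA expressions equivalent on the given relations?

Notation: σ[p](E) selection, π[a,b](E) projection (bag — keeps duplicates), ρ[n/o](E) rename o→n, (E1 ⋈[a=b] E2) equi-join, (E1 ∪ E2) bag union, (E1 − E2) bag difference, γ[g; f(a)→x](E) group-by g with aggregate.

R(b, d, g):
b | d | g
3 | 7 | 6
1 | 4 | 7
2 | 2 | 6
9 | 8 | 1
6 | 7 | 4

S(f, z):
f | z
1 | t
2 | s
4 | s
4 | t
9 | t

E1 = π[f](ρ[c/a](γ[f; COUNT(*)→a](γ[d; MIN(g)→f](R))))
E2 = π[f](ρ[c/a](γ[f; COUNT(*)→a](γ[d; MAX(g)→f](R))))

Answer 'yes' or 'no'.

E1 subexpression sizes:
  R → 5
  γ[d; MIN(g)→f](R) → 4
  γ[f; COUNT(*)→a](γ[d; MIN(g)→f](R)) → 4
  ρ[c/a](γ[f; COUNT(*)→a](γ[d; MIN(g)→f](R))) → 4
  π[f](ρ[c/a](γ[f; COUNT(*)→a](γ[d; MIN(g)→f](R)))) → 4
E2 subexpression sizes:
  R → 5
  γ[d; MAX(g)→f](R) → 4
  γ[f; COUNT(*)→a](γ[d; MAX(g)→f](R)) → 3
  ρ[c/a](γ[f; COUNT(*)→a](γ[d; MAX(g)→f](R))) → 3
  π[f](ρ[c/a](γ[f; COUNT(*)→a](γ[d; MAX(g)→f](R)))) → 3

E1 result:
f
1
4
6
7
E2 result:
f
1
6
7
Witness: (4,) appears 1× in E1 but 0× in E2.

no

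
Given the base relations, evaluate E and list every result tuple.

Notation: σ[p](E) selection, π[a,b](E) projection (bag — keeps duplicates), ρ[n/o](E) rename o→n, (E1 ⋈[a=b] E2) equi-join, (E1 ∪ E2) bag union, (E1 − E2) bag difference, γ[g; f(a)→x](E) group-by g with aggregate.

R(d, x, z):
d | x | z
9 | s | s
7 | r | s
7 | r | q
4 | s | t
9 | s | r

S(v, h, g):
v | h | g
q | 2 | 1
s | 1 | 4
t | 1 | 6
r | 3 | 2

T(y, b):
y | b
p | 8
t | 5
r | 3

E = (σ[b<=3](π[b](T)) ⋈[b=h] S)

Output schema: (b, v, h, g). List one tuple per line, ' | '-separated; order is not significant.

Row counts bottom-up:
  T → 3
  π[b](T) → 3
  σ[b<=3](π[b](T)) → 1
  S → 4
  (σ[b<=3](π[b](T)) ⋈[b=h] S) → 1

== RESULT ==
b | v | h | g
3 | r | 3 | 2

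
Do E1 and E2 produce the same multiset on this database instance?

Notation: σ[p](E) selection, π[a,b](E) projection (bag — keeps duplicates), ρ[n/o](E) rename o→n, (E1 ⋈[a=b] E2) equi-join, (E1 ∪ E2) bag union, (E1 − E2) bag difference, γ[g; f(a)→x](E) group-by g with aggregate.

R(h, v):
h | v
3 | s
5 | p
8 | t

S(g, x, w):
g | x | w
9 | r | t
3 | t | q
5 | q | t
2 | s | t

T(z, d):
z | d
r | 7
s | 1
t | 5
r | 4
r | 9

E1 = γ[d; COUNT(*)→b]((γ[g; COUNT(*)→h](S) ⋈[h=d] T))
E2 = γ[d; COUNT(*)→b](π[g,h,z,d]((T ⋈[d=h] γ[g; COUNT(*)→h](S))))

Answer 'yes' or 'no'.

E1 stepwise |·|:
  S → 4
  γ[g; COUNT(*)→h](S) → 4
  T → 5
  (γ[g; COUNT(*)→h](S) ⋈[h=d] T) → 4
  γ[d; COUNT(*)→b]((γ[g; COUNT(*)→h](S) ⋈[h=d] T)) → 1
E2 stepwise |·|:
  T → 5
  S → 4
  γ[g; COUNT(*)→h](S) → 4
  (T ⋈[d=h] γ[g; COUNT(*)→h](S)) → 4
  π[g,h,z,d]((T ⋈[d=h] γ[g; COUNT(*)→h](S))) → 4
  γ[d; COUNT(*)→b](π[g,h,z,d]((T ⋈[d=h] γ[g; COUNT(*)→h](S)))) → 1

E1 and E2 produce the same multiset:
d | b
1 | 4

yes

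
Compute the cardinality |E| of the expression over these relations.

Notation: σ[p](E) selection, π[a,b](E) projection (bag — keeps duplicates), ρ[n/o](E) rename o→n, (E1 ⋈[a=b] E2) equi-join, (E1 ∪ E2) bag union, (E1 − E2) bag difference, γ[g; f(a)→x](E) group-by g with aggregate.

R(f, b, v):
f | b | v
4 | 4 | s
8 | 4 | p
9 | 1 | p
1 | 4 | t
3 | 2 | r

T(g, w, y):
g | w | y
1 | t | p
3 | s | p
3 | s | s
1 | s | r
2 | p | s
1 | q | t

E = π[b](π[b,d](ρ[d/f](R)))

Subexpression sizes:
  R → 5
  ρ[d/f](R) → 5
  π[b,d](ρ[d/f](R)) → 5
  π[b](π[b,d](ρ[d/f](R))) → 5

|E| = 5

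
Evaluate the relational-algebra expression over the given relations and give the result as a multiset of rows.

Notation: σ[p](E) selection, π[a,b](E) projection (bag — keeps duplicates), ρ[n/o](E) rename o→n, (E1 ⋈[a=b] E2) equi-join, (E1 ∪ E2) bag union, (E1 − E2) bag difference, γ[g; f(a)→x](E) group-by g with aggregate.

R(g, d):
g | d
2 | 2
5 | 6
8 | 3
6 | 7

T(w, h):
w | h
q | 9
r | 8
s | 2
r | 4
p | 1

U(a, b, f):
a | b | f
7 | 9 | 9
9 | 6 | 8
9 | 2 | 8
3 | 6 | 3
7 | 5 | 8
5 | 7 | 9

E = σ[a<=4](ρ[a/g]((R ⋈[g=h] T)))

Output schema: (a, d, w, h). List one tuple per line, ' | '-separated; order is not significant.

Row counts bottom-up:
  R → 4
  T → 5
  (R ⋈[g=h] T) → 2
  ρ[a/g]((R ⋈[g=h] T)) → 2
  σ[a<=4](ρ[a/g]((R ⋈[g=h] T))) → 1

== RESULT ==
a | d | w | h
2 | 2 | s | 2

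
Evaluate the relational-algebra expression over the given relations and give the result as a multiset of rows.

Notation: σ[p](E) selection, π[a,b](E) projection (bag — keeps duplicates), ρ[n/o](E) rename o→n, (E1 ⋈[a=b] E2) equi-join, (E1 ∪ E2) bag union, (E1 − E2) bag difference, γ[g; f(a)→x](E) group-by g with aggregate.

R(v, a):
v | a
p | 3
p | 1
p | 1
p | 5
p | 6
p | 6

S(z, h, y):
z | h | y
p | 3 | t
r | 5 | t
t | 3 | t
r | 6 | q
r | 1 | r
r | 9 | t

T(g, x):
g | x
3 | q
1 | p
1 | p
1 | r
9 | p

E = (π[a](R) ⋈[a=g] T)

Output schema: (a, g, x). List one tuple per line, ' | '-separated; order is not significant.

Stepwise |·|:
  R → 6
  π[a](R) → 6
  T → 5
  (π[a](R) ⋈[a=g] T) → 7

== RESULT ==
a | g | x
1 | 1 | p
1 | 1 | p
1 | 1 | p
1 | 1 | p
1 | 1 | r
1 | 1 | r
3 | 3 | q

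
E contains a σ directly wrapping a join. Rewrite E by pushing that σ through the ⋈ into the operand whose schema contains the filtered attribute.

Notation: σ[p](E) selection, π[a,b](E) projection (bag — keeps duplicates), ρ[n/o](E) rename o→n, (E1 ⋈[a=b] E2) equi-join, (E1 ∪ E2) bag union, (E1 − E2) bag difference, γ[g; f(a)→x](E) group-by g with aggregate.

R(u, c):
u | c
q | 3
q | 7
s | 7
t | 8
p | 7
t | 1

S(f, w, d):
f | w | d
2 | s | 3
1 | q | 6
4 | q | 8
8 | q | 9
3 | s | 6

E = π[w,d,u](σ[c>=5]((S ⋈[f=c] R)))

σ filters on c, owned by the right side.
E' = π[w,d,u]((S ⋈[f=c] σ[c>=5](R)))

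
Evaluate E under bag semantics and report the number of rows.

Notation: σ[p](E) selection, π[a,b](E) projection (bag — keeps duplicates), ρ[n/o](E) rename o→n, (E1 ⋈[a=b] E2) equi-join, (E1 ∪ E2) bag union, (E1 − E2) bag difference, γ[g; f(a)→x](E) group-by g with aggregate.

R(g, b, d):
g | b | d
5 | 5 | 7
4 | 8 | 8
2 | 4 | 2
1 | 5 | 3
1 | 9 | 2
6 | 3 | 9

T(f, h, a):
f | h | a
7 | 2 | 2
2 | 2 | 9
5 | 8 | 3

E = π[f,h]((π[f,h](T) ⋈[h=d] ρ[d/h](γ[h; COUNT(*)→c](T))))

Subexpression sizes:
  T → 3
  π[f,h](T) → 3
  T → 3
  γ[h; COUNT(*)→c](T) → 2
  ρ[d/h](γ[h; COUNT(*)→c](T)) → 2
  (π[f,h](T) ⋈[h=d] ρ[d/h](γ[h; COUNT(*)→c](T))) → 3
  π[f,h]((π[f,h](T) ⋈[h=d] ρ[d/h](γ[h; COUNT(*)→c](T)))) → 3

|E| = 3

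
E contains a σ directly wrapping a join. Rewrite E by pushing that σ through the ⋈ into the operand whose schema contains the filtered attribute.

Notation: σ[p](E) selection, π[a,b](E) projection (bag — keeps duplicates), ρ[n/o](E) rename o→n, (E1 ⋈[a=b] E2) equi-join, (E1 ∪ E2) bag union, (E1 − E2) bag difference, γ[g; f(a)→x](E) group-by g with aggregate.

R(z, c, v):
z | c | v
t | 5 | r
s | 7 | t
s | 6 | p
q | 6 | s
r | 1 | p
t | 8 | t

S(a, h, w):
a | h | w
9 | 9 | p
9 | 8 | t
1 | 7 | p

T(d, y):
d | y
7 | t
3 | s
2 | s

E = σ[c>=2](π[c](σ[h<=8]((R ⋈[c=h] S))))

σ filters on h, owned by the right side.
E' = σ[c>=2](π[c]((R ⋈[c=h] σ[h<=8](S))))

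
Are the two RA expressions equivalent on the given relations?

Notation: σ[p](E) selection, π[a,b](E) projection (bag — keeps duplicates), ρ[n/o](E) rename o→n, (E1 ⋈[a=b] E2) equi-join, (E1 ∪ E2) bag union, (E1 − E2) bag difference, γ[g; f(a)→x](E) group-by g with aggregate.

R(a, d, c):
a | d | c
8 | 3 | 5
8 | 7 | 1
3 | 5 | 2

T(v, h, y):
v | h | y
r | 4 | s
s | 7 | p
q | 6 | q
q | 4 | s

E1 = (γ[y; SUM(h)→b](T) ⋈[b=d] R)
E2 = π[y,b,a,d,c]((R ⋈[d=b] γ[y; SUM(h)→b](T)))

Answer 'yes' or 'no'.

E1 stepwise |·|:
  T → 4
  γ[y; SUM(h)→b](T) → 3
  R → 3
  (γ[y; SUM(h)→b](T) ⋈[b=d] R) → 1
E2 stepwise |·|:
  R → 3
  T → 4
  γ[y; SUM(h)→b](T) → 3
  (R ⋈[d=b] γ[y; SUM(h)→b](T)) → 1
  π[y,b,a,d,c]((R ⋈[d=b] γ[y; SUM(h)→b](T))) → 1

E1 and E2 produce the same multiset:
y | b | a | d | c
p | 7 | 8 | 7 | 1

yes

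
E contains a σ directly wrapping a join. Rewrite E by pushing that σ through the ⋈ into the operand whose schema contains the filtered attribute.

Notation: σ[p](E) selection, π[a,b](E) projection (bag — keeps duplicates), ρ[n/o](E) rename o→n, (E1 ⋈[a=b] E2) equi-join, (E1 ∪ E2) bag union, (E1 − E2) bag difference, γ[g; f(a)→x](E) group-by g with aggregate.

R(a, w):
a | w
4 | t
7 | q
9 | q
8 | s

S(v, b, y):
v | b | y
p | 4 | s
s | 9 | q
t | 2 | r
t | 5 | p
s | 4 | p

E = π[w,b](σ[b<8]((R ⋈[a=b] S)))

σ filters on b, owned by the right side.
E' = π[w,b]((R ⋈[a=b] σ[b<8](S)))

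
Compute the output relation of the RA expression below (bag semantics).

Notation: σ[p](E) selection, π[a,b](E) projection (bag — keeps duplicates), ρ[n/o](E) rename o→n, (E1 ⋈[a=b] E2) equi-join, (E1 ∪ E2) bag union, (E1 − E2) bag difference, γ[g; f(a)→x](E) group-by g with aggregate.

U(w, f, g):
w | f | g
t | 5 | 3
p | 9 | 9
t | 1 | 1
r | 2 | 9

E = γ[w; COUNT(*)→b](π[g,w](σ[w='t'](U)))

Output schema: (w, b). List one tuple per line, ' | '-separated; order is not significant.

Subexpression sizes:
  U → 4
  σ[w='t'](U) → 2
  π[g,w](σ[w='t'](U)) → 2
  γ[w; COUNT(*)→b](π[g,w](σ[w='t'](U))) → 1

== RESULT ==
w | b
t | 2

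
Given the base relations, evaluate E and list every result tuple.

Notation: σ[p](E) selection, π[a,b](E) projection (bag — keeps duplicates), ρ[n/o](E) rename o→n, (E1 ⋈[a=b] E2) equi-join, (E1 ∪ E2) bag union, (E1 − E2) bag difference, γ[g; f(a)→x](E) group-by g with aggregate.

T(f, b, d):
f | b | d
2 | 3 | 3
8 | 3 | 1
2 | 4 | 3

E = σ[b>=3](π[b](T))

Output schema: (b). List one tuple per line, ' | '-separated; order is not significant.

Row counts bottom-up:
  T → 3
  π[b](T) → 3
  σ[b>=3](π[b](T)) → 3

== RESULT ==
b
3
3
4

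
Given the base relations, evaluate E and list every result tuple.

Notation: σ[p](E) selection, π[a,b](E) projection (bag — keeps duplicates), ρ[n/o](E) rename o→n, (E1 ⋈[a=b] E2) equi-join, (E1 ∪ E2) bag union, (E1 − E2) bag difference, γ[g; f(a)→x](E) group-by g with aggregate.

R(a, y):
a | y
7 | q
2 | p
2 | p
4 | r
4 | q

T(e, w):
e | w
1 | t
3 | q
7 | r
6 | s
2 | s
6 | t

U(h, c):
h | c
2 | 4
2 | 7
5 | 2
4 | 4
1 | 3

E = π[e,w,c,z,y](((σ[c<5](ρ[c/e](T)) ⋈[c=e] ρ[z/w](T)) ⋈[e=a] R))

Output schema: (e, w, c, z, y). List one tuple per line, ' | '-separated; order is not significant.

Row counts bottom-up:
  T → 6
  ρ[c/e](T) → 6
  σ[c<5](ρ[c/e](T)) → 3
  T → 6
  ρ[z/w](T) → 6
  (σ[c<5](ρ[c/e](T)) ⋈[c=e] ρ[z/w](T)) → 3
  R → 5
  ((σ[c<5](ρ[c/e](T)) ⋈[c=e] ρ[z/w](T)) ⋈[e=a] R) → 2
  π[e,w,c,z,y](((σ[c<5](ρ[c/e](T)) ⋈[c=e] ρ[z/w](T)) ⋈[e=a] R)) → 2

== RESULT ==
e | w | c | z | y
2 | s | 2 | s | p
2 | s | 2 | s | p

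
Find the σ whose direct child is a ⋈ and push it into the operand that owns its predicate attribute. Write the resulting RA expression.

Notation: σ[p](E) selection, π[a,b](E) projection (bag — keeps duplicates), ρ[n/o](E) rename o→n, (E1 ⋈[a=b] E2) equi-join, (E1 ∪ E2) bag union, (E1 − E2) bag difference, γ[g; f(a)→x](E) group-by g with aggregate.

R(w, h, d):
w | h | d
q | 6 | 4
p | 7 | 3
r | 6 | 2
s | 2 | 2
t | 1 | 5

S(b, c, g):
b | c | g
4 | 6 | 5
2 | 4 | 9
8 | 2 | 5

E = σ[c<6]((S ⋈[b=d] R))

σ filters on c, owned by the left side.
E' = (σ[c<6](S) ⋈[b=d] R)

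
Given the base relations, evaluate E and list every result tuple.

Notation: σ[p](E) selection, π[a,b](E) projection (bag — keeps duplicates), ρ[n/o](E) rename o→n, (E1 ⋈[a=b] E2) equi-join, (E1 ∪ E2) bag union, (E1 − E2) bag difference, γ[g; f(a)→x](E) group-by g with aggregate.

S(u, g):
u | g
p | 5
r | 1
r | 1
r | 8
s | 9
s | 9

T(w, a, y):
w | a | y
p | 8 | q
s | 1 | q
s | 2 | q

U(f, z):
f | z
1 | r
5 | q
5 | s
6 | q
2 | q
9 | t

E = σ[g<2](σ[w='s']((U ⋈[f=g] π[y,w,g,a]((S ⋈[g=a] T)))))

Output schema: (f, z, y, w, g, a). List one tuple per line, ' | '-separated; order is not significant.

Stepwise |·|:
  U → 6
  S → 6
  T → 3
  (S ⋈[g=a] T) → 3
  π[y,w,g,a]((S ⋈[g=a] T)) → 3
  (U ⋈[f=g] π[y,w,g,a]((S ⋈[g=a] T))) → 2
  σ[w='s']((U ⋈[f=g] π[y,w,g,a]((S ⋈[g=a] T)))) → 2
  σ[g<2](σ[w='s']((U ⋈[f=g] π[y,w,g,a]((S ⋈[g=a] T))))) → 2

== RESULT ==
f | z | y | w | g | a
1 | r | q | s | 1 | 1
1 | r | q | s | 1 | 1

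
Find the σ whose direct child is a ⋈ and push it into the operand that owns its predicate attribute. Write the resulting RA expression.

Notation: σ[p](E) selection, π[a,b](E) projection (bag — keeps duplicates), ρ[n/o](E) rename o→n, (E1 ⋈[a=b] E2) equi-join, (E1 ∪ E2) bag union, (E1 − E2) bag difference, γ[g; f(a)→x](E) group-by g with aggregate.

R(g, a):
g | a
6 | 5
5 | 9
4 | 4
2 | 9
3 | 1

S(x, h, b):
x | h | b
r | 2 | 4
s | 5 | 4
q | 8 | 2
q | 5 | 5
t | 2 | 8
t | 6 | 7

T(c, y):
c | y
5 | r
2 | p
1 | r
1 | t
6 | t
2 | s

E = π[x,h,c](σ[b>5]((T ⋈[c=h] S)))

σ filters on b, owned by the right side.
E' = π[x,h,c]((T ⋈[c=h] σ[b>5](S)))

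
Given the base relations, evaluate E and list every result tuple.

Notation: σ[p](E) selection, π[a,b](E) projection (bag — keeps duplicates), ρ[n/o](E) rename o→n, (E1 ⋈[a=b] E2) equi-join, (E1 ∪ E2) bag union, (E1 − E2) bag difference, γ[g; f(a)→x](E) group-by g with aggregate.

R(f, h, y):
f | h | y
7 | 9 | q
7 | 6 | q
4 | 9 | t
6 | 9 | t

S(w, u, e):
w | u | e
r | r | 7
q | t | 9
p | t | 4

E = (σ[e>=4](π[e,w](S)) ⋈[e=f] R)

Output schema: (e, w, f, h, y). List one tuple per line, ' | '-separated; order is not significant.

Stepwise |·|:
  S → 3
  π[e,w](S) → 3
  σ[e>=4](π[e,w](S)) → 3
  R → 4
  (σ[e>=4](π[e,w](S)) ⋈[e=f] R) → 3

== RESULT ==
e | w | f | h | y
4 | p | 4 | 9 | t
7 | r | 7 | 6 | q
7 | r | 7 | 9 | q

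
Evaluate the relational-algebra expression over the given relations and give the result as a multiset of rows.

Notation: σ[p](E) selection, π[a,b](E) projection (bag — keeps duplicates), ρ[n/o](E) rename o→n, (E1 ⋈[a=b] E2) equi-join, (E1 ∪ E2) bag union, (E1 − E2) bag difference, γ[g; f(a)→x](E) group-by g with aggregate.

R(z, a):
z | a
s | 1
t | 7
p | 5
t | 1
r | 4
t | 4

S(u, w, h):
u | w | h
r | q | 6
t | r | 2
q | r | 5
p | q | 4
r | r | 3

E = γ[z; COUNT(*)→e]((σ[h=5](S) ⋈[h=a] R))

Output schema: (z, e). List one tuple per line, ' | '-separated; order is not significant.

Stepwise |·|:
  S → 5
  σ[h=5](S) → 1
  R → 6
  (σ[h=5](S) ⋈[h=a] R) → 1
  γ[z; COUNT(*)→e]((σ[h=5](S) ⋈[h=a] R)) → 1

== RESULT ==
z | e
p | 1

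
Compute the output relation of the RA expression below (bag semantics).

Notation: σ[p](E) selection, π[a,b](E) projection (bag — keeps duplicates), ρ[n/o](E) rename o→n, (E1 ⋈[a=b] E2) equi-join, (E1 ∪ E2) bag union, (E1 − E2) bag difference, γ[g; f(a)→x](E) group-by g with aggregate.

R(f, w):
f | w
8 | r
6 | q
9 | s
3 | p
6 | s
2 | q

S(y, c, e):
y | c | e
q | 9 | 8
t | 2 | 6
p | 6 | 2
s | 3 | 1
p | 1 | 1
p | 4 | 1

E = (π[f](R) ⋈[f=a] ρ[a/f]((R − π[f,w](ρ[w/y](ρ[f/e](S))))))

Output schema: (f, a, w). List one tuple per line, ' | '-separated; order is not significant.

Stepwise |·|:
  R → 6
  π[f](R) → 6
  R → 6
  S → 6
  ρ[f/e](S) → 6
  ρ[w/y](ρ[f/e](S)) → 6
  π[f,w](ρ[w/y](ρ[f/e](S))) → 6
  (R − π[f,w](ρ[w/y](ρ[f/e](S)))) → 6
  ρ[a/f]((R − π[f,w](ρ[w/y](ρ[f/e](S))))) → 6
  (π[f](R) ⋈[f=a] ρ[a/f]((R − π[f,w](ρ[w/y](ρ[f/e](S)))))) → 8

== RESULT ==
f | a | w
2 | 2 | q
3 | 3 | p
6 | 6 | q
6 | 6 | q
6 | 6 | s
6 | 6 | s
8 | 8 | r
9 | 9 | s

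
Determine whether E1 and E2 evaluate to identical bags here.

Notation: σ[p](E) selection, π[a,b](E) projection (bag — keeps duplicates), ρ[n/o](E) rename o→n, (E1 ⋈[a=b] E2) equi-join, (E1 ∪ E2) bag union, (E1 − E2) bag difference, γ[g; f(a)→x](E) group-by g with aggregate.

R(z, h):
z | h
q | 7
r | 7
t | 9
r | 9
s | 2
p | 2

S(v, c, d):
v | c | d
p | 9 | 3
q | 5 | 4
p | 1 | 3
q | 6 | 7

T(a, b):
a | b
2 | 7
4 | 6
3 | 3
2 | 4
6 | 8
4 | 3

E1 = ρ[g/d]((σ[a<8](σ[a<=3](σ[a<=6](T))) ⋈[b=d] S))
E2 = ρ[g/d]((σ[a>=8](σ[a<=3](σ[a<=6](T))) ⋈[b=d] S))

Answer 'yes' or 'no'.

E1 stepwise |·|:
  T → 6
  σ[a<=6](T) → 6
  σ[a<=3](σ[a<=6](T)) → 3
  σ[a<8](σ[a<=3](σ[a<=6](T))) → 3
  S → 4
  (σ[a<8](σ[a<=3](σ[a<=6](T))) ⋈[b=d] S) → 4
  ρ[g/d]((σ[a<8](σ[a<=3](σ[a<=6](T))) ⋈[b=d] S)) → 4
E2 stepwise |·|:
  T → 6
  σ[a<=6](T) → 6
  σ[a<=3](σ[a<=6](T)) → 3
  σ[a>=8](σ[a<=3](σ[a<=6](T))) → 0
  S → 4
  (σ[a>=8](σ[a<=3](σ[a<=6](T))) ⋈[b=d] S) → 0
  ρ[g/d]((σ[a>=8](σ[a<=3](σ[a<=6](T))) ⋈[b=d] S)) → 0

E1 result:
a | b | v | c | g
2 | 4 | q | 5 | 4
2 | 7 | q | 6 | 7
3 | 3 | p | 1 | 3
3 | 3 | p | 9 | 3
E2 result:
a | b | v | c | g
(0 rows)
Witness: (2, 4, 'q', 5, 4) appears 1× in E1 but 0× in E2.

no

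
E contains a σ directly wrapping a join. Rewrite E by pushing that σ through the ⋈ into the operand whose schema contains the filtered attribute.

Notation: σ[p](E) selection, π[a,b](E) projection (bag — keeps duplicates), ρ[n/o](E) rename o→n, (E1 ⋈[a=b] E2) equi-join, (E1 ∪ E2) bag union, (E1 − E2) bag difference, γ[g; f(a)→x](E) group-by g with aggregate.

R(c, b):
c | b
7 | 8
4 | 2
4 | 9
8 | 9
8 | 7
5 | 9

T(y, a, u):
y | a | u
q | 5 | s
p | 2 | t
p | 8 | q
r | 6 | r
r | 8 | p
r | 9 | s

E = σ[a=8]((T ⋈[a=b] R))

σ filters on a, owned by the left side.
E' = (σ[a=8](T) ⋈[a=b] R)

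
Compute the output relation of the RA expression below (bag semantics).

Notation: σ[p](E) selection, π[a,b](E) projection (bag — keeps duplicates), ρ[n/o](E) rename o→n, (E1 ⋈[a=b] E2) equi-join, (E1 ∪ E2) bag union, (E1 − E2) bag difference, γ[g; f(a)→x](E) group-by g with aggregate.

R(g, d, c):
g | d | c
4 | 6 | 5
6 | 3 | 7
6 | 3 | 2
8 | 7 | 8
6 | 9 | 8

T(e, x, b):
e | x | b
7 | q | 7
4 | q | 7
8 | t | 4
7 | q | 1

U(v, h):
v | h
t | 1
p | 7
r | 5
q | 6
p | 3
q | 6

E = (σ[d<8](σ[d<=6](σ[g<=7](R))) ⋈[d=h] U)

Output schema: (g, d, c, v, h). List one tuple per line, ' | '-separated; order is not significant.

Per-node cardinality:
  R → 5
  σ[g<=7](R) → 4
  σ[d<=6](σ[g<=7](R)) → 3
  σ[d<8](σ[d<=6](σ[g<=7](R))) → 3
  U → 6
  (σ[d<8](σ[d<=6](σ[g<=7](R))) ⋈[d=h] U) → 4

== RESULT ==
g | d | c | v | h
4 | 6 | 5 | q | 6
4 | 6 | 5 | q | 6
6 | 3 | 2 | p | 3
6 | 3 | 7 | p | 3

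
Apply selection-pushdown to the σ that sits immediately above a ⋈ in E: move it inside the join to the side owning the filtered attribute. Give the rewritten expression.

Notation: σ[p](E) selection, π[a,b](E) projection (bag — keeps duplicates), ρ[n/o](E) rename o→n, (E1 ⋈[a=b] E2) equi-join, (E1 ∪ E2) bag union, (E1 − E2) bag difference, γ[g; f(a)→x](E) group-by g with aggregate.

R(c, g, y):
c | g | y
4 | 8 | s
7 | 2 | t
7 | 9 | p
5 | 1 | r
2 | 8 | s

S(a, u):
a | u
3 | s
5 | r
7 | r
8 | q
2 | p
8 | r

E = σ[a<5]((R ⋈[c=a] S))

σ filters on a, owned by the right side.
E' = (R ⋈[c=a] σ[a<5](S))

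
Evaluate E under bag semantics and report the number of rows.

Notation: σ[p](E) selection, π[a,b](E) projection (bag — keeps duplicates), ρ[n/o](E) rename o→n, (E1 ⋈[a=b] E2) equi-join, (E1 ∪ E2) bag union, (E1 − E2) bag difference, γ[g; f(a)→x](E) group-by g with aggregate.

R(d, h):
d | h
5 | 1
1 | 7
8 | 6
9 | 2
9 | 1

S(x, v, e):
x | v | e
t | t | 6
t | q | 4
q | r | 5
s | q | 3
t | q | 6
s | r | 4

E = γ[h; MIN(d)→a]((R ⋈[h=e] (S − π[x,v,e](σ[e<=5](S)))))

Stepwise |·|:
  R → 5
  S → 6
  S → 6
  σ[e<=5](S) → 4
  π[x,v,e](σ[e<=5](S)) → 4
  (S − π[x,v,e](σ[e<=5](S))) → 2
  (R ⋈[h=e] (S − π[x,v,e](σ[e<=5](S)))) → 2
  γ[h; MIN(d)→a]((R ⋈[h=e] (S − π[x,v,e](σ[e<=5](S))))) → 1

|E| = 1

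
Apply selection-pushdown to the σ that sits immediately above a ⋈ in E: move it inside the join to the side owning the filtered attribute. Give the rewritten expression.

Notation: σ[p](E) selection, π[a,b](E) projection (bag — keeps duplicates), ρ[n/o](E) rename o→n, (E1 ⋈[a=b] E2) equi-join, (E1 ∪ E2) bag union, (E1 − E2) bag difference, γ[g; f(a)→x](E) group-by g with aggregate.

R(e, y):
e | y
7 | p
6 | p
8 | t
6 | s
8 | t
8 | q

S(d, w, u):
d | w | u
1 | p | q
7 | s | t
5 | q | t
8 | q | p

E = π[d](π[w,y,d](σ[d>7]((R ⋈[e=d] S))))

σ filters on d, owned by the right side.
E' = π[d](π[w,y,d]((R ⋈[e=d] σ[d>7](S))))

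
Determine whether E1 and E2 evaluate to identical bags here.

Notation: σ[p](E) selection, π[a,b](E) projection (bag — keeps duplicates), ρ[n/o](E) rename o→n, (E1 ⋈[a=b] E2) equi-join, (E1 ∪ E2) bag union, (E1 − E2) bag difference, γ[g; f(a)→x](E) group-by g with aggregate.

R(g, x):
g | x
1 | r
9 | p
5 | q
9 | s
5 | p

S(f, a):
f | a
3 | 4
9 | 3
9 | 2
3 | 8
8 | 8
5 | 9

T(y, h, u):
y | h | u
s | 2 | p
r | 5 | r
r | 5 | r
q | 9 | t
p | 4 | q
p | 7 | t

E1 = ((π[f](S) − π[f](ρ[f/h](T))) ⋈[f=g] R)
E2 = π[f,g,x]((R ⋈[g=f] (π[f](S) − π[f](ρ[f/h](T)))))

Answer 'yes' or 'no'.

E1 stepwise |·|:
  S → 6
  π[f](S) → 6
  T → 6
  ρ[f/h](T) → 6
  π[f](ρ[f/h](T)) → 6
  (π[f](S) − π[f](ρ[f/h](T))) → 4
  R → 5
  ((π[f](S) − π[f](ρ[f/h](T))) ⋈[f=g] R) → 2
E2 stepwise |·|:
  R → 5
  S → 6
  π[f](S) → 6
  T → 6
  ρ[f/h](T) → 6
  π[f](ρ[f/h](T)) → 6
  (π[f](S) − π[f](ρ[f/h](T))) → 4
  (R ⋈[g=f] (π[f](S) − π[f](ρ[f/h](T)))) → 2
  π[f,g,x]((R ⋈[g=f] (π[f](S) − π[f](ρ[f/h](T))))) → 2

E1 and E2 produce the same multiset:
f | g | x
9 | 9 | p
9 | 9 | s

yes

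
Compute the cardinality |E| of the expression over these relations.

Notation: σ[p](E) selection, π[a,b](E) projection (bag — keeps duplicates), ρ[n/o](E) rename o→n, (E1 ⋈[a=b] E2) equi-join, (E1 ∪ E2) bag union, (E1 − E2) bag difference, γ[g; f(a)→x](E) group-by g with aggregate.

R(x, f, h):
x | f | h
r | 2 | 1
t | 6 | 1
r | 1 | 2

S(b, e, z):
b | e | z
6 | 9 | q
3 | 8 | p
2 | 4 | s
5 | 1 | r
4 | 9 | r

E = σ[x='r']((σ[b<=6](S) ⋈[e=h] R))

Row counts bottom-up:
  S → 5
  σ[b<=6](S) → 5
  R → 3
  (σ[b<=6](S) ⋈[e=h] R) → 2
  σ[x='r']((σ[b<=6](S) ⋈[e=h] R)) → 1

|E| = 1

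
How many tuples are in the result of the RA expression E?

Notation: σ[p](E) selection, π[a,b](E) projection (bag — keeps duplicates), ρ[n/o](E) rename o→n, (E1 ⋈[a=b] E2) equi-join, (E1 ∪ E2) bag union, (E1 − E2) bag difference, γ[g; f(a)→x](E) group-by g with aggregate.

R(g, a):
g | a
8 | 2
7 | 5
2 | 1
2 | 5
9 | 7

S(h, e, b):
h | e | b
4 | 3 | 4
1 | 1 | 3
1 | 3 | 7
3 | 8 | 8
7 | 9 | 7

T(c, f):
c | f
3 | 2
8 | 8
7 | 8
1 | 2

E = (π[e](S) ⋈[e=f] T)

Row counts bottom-up:
  S → 5
  π[e](S) → 5
  T → 4
  (π[e](S) ⋈[e=f] T) → 2

|E| = 2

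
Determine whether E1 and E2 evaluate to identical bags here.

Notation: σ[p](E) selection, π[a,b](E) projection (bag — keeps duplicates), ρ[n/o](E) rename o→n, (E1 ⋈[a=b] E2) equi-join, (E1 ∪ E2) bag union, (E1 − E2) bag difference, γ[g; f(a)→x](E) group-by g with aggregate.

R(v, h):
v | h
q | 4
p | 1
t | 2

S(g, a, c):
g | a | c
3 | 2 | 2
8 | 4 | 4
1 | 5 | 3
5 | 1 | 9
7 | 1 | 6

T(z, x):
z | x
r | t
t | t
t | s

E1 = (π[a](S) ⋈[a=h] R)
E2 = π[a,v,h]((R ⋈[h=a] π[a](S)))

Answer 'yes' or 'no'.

E1 stepwise |·|:
  S → 5
  π[a](S) → 5
  R → 3
  (π[a](S) ⋈[a=h] R) → 4
E2 stepwise |·|:
  R → 3
  S → 5
  π[a](S) → 5
  (R ⋈[h=a] π[a](S)) → 4
  π[a,v,h]((R ⋈[h=a] π[a](S))) → 4

E1 and E2 produce the same multiset:
a | v | h
1 | p | 1
1 | p | 1
2 | t | 2
4 | q | 4

yes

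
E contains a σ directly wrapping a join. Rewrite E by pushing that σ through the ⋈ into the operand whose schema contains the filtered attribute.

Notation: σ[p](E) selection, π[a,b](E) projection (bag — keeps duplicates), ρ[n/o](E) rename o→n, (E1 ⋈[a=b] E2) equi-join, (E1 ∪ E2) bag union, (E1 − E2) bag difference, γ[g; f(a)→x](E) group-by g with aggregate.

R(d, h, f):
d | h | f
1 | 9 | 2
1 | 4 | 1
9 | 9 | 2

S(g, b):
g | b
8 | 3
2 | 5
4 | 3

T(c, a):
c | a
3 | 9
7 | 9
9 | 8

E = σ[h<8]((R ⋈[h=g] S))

σ filters on h, owned by the left side.
E' = (σ[h<8](R) ⋈[h=g] S)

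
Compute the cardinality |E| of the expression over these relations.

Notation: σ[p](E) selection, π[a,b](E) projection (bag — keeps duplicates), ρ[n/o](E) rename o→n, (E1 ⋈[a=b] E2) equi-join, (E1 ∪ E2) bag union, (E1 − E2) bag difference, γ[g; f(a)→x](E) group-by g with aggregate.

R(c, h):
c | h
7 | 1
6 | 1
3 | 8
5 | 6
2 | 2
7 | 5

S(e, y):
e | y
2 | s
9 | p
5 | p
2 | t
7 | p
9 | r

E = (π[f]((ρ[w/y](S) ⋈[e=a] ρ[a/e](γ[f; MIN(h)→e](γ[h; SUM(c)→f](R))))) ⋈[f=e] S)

Per-node cardinality:
  S → 6
  ρ[w/y](S) → 6
  R → 6
  γ[h; SUM(c)→f](R) → 5
  γ[f; MIN(h)→e](γ[h; SUM(c)→f](R)) → 5
  ρ[a/e](γ[f; MIN(h)→e](γ[h; SUM(c)→f](R))) → 5
  (ρ[w/y](S) ⋈[e=a] ρ[a/e](γ[f; MIN(h)→e](γ[h; SUM(c)→f](R)))) → 3
  π[f]((ρ[w/y](S) ⋈[e=a] ρ[a/e](γ[f; MIN(h)→e](γ[h; SUM(c)→f](R))))) → 3
  S → 6
  (π[f]((ρ[w/y](S) ⋈[e=a] ρ[a/e](γ[f; MIN(h)→e](γ[h; SUM(c)→f](R))))) ⋈[f=e] S) → 5

|E| = 5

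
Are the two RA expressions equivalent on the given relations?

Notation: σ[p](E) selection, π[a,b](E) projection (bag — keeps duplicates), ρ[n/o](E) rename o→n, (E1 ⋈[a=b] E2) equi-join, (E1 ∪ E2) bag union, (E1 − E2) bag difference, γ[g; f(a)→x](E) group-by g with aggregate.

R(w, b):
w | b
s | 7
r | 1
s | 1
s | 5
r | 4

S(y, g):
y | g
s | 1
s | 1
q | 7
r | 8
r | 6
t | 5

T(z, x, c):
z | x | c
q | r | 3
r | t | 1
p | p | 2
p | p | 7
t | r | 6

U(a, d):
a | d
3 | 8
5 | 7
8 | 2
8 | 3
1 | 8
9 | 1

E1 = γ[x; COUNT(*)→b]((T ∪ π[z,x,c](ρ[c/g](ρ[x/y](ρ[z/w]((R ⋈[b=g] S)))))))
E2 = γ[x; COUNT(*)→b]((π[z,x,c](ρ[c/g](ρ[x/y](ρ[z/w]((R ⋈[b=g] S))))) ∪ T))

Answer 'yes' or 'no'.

E1 per-node cardinality:
  T → 5
  R → 5
  S → 6
  (R ⋈[b=g] S) → 6
  ρ[z/w]((R ⋈[b=g] S)) → 6
  ρ[x/y](ρ[z/w]((R ⋈[b=g] S))) → 6
  ρ[c/g](ρ[x/y](ρ[z/w]((R ⋈[b=g] S)))) → 6
  π[z,x,c](ρ[c/g](ρ[x/y](ρ[z/w]((R ⋈[b=g] S))))) → 6
  (T ∪ π[z,x,c](ρ[c/g](ρ[x/y](ρ[z/w]((R ⋈[b=g] S)))))) → 11
  γ[x; COUNT(*)→b]((T ∪ π[z,x,c](ρ[c/g](ρ[x/y](ρ[z/w]((R ⋈[b=g] S))))))) → 5
E2 per-node cardinality:
  R → 5
  S → 6
  (R ⋈[b=g] S) → 6
  ρ[z/w]((R ⋈[b=g] S)) → 6
  ρ[x/y](ρ[z/w]((R ⋈[b=g] S))) → 6
  ρ[c/g](ρ[x/y](ρ[z/w]((R ⋈[b=g] S)))) → 6
  π[z,x,c](ρ[c/g](ρ[x/y](ρ[z/w]((R ⋈[b=g] S))))) → 6
  T → 5
  (π[z,x,c](ρ[c/g](ρ[x/y](ρ[z/w]((R ⋈[b=g] S))))) ∪ T) → 11
  γ[x; COUNT(*)→b]((π[z,x,c](ρ[c/g](ρ[x/y](ρ[z/w]((R ⋈[b=g] S))))) ∪ T)) → 5

E1 and E2 produce the same multiset:
x | b
p | 2
q | 1
r | 2
s | 4
t | 2

yes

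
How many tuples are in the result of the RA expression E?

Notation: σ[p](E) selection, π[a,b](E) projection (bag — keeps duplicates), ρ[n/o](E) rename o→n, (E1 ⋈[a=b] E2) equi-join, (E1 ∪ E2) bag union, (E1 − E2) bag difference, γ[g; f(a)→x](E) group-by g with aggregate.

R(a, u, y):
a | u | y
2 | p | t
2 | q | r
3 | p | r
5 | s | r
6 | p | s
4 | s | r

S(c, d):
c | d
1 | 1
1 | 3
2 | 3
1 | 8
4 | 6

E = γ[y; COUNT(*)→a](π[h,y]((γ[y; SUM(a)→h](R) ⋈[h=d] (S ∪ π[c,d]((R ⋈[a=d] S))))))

Subexpression sizes:
  R → 6
  γ[y; SUM(a)→h](R) → 3
  S → 5
  R → 6
  S → 5
  (R ⋈[a=d] S) → 3
  π[c,d]((R ⋈[a=d] S)) → 3
  (S ∪ π[c,d]((R ⋈[a=d] S))) → 8
  (γ[y; SUM(a)→h](R) ⋈[h=d] (S ∪ π[c,d]((R ⋈[a=d] S)))) → 2
  π[h,y]((γ[y; SUM(a)→h](R) ⋈[h=d] (S ∪ π[c,d]((R ⋈[a=d] S))))) → 2
  γ[y; COUNT(*)→a](π[h,y]((γ[y; SUM(a)→h](R) ⋈[h=d] (S ∪ π[c,d]((R ⋈[a=d] S)))))) → 1

|E| = 1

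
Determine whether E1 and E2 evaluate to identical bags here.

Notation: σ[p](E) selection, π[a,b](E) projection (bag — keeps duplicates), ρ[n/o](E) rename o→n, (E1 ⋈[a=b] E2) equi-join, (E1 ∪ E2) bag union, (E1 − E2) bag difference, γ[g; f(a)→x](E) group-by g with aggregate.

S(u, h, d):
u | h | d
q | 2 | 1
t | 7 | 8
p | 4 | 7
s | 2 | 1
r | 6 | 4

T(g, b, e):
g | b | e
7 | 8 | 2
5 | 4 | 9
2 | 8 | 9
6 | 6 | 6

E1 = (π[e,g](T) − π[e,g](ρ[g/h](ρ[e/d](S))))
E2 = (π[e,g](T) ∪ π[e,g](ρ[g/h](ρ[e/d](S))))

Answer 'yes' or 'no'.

E1 stepwise |·|:
  T → 4
  π[e,g](T) → 4
  S → 5
  ρ[e/d](S) → 5
  ρ[g/h](ρ[e/d](S)) → 5
  π[e,g](ρ[g/h](ρ[e/d](S))) → 5
  (π[e,g](T) − π[e,g](ρ[g/h](ρ[e/d](S)))) → 4
E2 stepwise |·|:
  T → 4
  π[e,g](T) → 4
  S → 5
  ρ[e/d](S) → 5
  ρ[g/h](ρ[e/d](S)) → 5
  π[e,g](ρ[g/h](ρ[e/d](S))) → 5
  (π[e,g](T) ∪ π[e,g](ρ[g/h](ρ[e/d](S)))) → 9

E1 result:
e | g
2 | 7
6 | 6
9 | 2
9 | 5
E2 result:
e | g
1 | 2
1 | 2
2 | 7
4 | 6
6 | 6
7 | 4
8 | 7
9 | 2
9 | 5
Witness: (7, 4) appears 0× in E1 but 1× in E2.

no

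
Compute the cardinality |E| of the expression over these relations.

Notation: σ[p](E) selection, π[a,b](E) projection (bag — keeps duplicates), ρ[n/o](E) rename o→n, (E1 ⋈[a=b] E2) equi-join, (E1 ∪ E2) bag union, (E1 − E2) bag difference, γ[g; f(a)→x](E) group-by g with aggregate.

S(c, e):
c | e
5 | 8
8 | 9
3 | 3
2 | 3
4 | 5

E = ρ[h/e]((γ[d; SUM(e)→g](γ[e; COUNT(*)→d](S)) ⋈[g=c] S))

Row counts bottom-up:
  S → 5
  γ[e; COUNT(*)→d](S) → 4
  γ[d; SUM(e)→g](γ[e; COUNT(*)→d](S)) → 2
  S → 5
  (γ[d; SUM(e)→g](γ[e; COUNT(*)→d](S)) ⋈[g=c] S) → 1
  ρ[h/e]((γ[d; SUM(e)→g](γ[e; COUNT(*)→d](S)) ⋈[g=c] S)) → 1

|E| = 1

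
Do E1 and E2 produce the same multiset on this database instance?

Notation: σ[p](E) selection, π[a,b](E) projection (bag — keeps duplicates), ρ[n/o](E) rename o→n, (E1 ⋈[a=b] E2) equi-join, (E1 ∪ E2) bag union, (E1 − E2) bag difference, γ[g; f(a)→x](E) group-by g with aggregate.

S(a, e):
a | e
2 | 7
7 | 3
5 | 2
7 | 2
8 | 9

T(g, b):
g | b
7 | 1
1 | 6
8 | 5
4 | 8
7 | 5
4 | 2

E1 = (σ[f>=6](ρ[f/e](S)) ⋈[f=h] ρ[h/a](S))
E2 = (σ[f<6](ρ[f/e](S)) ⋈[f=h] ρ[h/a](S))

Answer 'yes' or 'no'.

E1 row counts bottom-up:
  S → 5
  ρ[f/e](S) → 5
  σ[f>=6](ρ[f/e](S)) → 2
  S → 5
  ρ[h/a](S) → 5
  (σ[f>=6](ρ[f/e](S)) ⋈[f=h] ρ[h/a](S)) → 2
E2 row counts bottom-up:
  S → 5
  ρ[f/e](S) → 5
  σ[f<6](ρ[f/e](S)) → 3
  S → 5
  ρ[h/a](S) → 5
  (σ[f<6](ρ[f/e](S)) ⋈[f=h] ρ[h/a](S)) → 2

E1 result:
a | f | h | e
2 | 7 | 7 | 2
2 | 7 | 7 | 3
E2 result:
a | f | h | e
5 | 2 | 2 | 7
7 | 2 | 2 | 7
Witness: (5, 2, 2, 7) appears 0× in E1 but 1× in E2.

no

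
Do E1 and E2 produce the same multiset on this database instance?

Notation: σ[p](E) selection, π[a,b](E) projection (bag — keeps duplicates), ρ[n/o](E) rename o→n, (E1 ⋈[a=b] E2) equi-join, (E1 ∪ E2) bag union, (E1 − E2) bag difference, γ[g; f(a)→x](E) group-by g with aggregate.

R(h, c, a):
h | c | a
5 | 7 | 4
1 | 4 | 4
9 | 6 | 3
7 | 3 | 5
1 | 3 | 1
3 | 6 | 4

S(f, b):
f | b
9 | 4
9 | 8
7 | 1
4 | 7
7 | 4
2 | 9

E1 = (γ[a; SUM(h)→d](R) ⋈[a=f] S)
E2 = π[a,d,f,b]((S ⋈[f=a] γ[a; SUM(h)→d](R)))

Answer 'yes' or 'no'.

E1 subexpression sizes:
  R → 6
  γ[a; SUM(h)→d](R) → 4
  S → 6
  (γ[a; SUM(h)→d](R) ⋈[a=f] S) → 1
E2 subexpression sizes:
  S → 6
  R → 6
  γ[a; SUM(h)→d](R) → 4
  (S ⋈[f=a] γ[a; SUM(h)→d](R)) → 1
  π[a,d,f,b]((S ⋈[f=a] γ[a; SUM(h)→d](R))) → 1

E1 and E2 produce the same multiset:
a | d | f | b
4 | 9 | 4 | 7

yes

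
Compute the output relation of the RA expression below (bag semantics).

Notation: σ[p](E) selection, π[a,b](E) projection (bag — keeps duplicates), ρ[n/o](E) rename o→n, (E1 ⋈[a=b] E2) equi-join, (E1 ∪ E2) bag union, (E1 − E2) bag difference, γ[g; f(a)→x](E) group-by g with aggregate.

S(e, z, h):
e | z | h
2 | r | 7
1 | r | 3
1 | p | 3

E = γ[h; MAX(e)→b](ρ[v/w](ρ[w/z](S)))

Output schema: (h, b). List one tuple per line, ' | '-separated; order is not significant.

Row counts bottom-up:
  S → 3
  ρ[w/z](S) → 3
  ρ[v/w](ρ[w/z](S)) → 3
  γ[h; MAX(e)→b](ρ[v/w](ρ[w/z](S))) → 2

== RESULT ==
h | b
3 | 1
7 | 2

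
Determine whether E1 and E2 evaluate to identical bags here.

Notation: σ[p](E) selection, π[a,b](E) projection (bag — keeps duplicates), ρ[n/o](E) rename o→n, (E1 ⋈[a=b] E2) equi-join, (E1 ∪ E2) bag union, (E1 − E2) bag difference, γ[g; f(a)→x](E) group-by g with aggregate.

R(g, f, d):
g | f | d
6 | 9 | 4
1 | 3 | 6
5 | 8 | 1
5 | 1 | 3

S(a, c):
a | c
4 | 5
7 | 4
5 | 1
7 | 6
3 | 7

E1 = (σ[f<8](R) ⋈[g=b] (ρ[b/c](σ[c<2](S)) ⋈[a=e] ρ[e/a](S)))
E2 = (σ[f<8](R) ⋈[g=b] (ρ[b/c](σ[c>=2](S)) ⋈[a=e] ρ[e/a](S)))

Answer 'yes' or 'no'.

E1 per-node cardinality:
  R → 4
  σ[f<8](R) → 2
  S → 5
  σ[c<2](S) → 1
  ρ[b/c](σ[c<2](S)) → 1
  S → 5
  ρ[e/a](S) → 5
  (ρ[b/c](σ[c<2](S)) ⋈[a=e] ρ[e/a](S)) → 1
  (σ[f<8](R) ⋈[g=b] (ρ[b/c](σ[c<2](S)) ⋈[a=e] ρ[e/a](S))) → 1
E2 per-node cardinality:
  R → 4
  σ[f<8](R) → 2
  S → 5
  σ[c>=2](S) → 4
  ρ[b/c](σ[c>=2](S)) → 4
  S → 5
  ρ[e/a](S) → 5
  (ρ[b/c](σ[c>=2](S)) ⋈[a=e] ρ[e/a](S)) → 6
  (σ[f<8](R) ⋈[g=b] (ρ[b/c](σ[c>=2](S)) ⋈[a=e] ρ[e/a](S))) → 1

E1 result:
g | f | d | a | b | e | c
1 | 3 | 6 | 5 | 1 | 5 | 1
E2 result:
g | f | d | a | b | e | c
5 | 1 | 3 | 4 | 5 | 4 | 5
Witness: (5, 1, 3, 4, 5, 4, 5) appears 0× in E1 but 1× in E2.

no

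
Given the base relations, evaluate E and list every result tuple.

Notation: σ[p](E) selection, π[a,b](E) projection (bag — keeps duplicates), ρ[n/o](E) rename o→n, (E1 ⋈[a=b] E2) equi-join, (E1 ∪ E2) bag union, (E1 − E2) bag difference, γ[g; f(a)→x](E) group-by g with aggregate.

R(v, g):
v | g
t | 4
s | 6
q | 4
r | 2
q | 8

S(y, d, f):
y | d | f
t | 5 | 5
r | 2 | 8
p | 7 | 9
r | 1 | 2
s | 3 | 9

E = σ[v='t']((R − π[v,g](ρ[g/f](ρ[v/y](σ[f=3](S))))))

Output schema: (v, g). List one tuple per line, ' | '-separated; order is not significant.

Stepwise |·|:
  R → 5
  S → 5
  σ[f=3](S) → 0
  ρ[v/y](σ[f=3](S)) → 0
  ρ[g/f](ρ[v/y](σ[f=3](S))) → 0
  π[v,g](ρ[g/f](ρ[v/y](σ[f=3](S)))) → 0
  (R − π[v,g](ρ[g/f](ρ[v/y](σ[f=3](S))))) → 5
  σ[v='t']((R − π[v,g](ρ[g/f](ρ[v/y](σ[f=3](S)))))) → 1

== RESULT ==
v | g
t | 4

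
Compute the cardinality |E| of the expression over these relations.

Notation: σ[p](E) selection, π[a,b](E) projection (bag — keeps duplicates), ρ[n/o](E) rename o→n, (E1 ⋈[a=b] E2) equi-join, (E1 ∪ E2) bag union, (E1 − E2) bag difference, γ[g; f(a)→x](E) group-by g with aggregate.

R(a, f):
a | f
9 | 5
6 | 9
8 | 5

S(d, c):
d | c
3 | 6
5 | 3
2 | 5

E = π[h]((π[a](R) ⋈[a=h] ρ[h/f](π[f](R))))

Subexpression sizes:
  R → 3
  π[a](R) → 3
  R → 3
  π[f](R) → 3
  ρ[h/f](π[f](R)) → 3
  (π[a](R) ⋈[a=h] ρ[h/f](π[f](R))) → 1
  π[h]((π[a](R) ⋈[a=h] ρ[h/f](π[f](R)))) → 1

|E| = 1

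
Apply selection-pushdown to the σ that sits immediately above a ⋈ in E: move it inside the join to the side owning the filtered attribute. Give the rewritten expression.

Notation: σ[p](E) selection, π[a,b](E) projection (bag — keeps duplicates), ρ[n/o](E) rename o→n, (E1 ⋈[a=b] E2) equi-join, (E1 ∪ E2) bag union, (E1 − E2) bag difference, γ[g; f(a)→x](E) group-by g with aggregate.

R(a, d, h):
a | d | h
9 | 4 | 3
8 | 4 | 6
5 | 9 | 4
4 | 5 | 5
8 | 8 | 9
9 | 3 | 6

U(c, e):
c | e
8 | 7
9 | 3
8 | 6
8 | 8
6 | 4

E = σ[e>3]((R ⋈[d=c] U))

σ filters on e, owned by the right side.
E' = (R ⋈[d=c] σ[e>3](U))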